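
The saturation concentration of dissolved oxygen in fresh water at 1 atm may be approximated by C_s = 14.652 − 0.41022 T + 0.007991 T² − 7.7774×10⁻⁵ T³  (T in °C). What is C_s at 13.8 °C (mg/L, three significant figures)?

C_s = 14.652 − 0.41022×13.8 + 0.007991×13.8² − 7.7774×10⁻⁵×13.8³ = 10.31 mg/L.

C_s ≈ 10.3 mg/L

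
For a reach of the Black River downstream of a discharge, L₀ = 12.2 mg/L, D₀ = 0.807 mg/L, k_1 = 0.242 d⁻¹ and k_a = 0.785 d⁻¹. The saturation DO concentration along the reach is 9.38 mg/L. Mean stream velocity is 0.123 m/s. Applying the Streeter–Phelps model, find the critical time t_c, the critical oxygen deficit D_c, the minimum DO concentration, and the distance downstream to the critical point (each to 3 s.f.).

At the critical point dD/dt = 0, so k_1 L₀ e^(−k_1 t) = k_a D. Substituting D(t) from the Streeter–Phelps equation and solving for t gives
t_c = ln[(k_a/k_1)(1 − D₀(k_a−k_1)/(k_1 L₀))] / (k_a−k_1).
Here k_a−k_1 = 0.5430 d⁻¹ and 1 − D₀(k_a−k_1)/(k_1 L₀) = 1 − 0.807×0.5430/(0.242×12.2) = 0.8516, so
t_c = ln(3.244 × 0.8516) / 0.5430 = 1.016 / 0.5430 = 1.871 d.
L(t_c) = L₀ e^(−k_1 t_c) = 12.2 × 0.6358 = 7.757 mg/L, and at the critical point k_a D_c = k_1 L, so D_c = (0.242/0.785) × 7.757 = 2.391 mg/L.
Minimum DO = C_s − D_c = 9.38 − 2.391 = 6.989 mg/L.
x_c = v t_c = 0.123 m/s × 1.871 d × 86400 s/d = 19890 m ≈ 19.9 km.

t_c ≈ 1.87 d; D_c ≈ 2.39 mg/L; min DO ≈ 6.99 mg/L; x_c ≈ 19.9 km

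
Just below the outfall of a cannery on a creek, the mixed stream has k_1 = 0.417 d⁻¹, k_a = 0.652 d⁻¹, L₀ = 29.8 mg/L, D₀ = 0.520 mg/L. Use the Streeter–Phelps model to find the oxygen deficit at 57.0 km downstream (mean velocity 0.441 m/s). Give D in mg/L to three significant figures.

Travel time t = x/v = 57.0 km / (0.441 m/s) = 57000 m / 0.441 m/s = 129300 s = 1.496 d.
k_1 L₀/(k_a−k_1) = 0.417×29.8/(0.652−0.417) = 12.43/0.2350 = 52.88 mg/L.
e^(−k_1 t) = e^(−0.417×1.496) = 0.5359; e^(−k_a t) = e^(−0.652×1.496) = 0.3771.
D = 52.88 × (0.5359 − 0.3771) + 0.520 × 0.3771 = 8.399 + 0.1961 = 8.595 mg/L.

D ≈ 8.60 mg/L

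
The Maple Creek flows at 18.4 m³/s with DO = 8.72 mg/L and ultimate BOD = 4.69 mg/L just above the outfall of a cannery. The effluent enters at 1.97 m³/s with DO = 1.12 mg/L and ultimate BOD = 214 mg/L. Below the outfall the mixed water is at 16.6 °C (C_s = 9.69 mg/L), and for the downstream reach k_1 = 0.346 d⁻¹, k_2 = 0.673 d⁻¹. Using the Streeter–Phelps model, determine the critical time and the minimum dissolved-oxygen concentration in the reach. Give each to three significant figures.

Mixed DO = (18.4×8.72 + 1.97×1.12)/(18.4+1.97) = 162.7/20.37 = 7.985 mg/L.
Mixed L₀ = (18.4×4.69 + 1.97×214)/(20.37) = 507.9/20.37 = 24.93 mg/L.
Initial deficit D₀ = C_s − DO₀ = 9.69 − 7.985 = 1.705 mg/L.
t_c = (1/0.3270) ln[(0.673/0.346)(1 − 1.705×0.3270/(0.346×24.93))] = 3.058 × ln(1.819) = 1.830 d.
D_c = (0.346/0.673) × 24.93 × e^(−0.346×1.830) = 0.5141 × 24.93 × 0.5309 = 6.805 mg/L.
Minimum DO = 9.69 − 6.805 = 2.885 mg/L.

t_c ≈ 1.83 d; minimum DO ≈ 2.89 mg/L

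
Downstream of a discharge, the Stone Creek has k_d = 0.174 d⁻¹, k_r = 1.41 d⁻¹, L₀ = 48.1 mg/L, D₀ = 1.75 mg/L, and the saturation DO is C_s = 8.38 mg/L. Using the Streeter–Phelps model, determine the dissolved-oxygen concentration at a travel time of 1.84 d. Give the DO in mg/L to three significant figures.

DO ≈ 3.84 mg/L

k_d L₀/(k_r−k_d) = 0.174×48.1/(1.41−0.174) = 8.369/1.236 = 6.771 mg/L.
e^(−k_d t) = e^(−0.174×1.840) = 0.7260; e^(−k_r t) = e^(−1.41×1.840) = 0.07469.
D = 6.771 × (0.7260 − 0.07469) + 1.75 × 0.07469 = 4.410 + 0.1307 = 4.541 mg/L.
DO = C_s − D = 8.38 − 4.541 = 3.839 mg/L.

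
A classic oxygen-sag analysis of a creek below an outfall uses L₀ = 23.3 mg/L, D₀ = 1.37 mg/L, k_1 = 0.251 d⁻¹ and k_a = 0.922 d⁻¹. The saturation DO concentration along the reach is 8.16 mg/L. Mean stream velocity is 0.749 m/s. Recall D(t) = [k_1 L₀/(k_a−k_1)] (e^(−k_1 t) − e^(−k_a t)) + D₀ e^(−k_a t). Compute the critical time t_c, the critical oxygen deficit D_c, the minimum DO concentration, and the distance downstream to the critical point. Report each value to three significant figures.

At the critical point dD/dt = 0, so k_1 L₀ e^(−k_1 t) = k_a D. Substituting D(t) from the Streeter–Phelps equation and solving for t gives
t_c = ln[(k_a/k_1)(1 − D₀(k_a−k_1)/(k_1 L₀))] / (k_a−k_1).
Here k_a−k_1 = 0.6710 d⁻¹ and 1 − D₀(k_a−k_1)/(k_1 L₀) = 1 − 1.37×0.6710/(0.251×23.3) = 0.8428, so
t_c = ln(3.673 × 0.8428) / 0.6710 = 1.130 / 0.6710 = 1.684 d.
D_c = (k_1/k_a) L₀ e^(−k_1 t_c) = (0.251/0.922) × 23.3 × e^(−0.251×1.684) = 0.2722 × 23.3 × 0.6553 = 4.156 mg/L.
Minimum DO = C_s − D_c = 8.16 − 4.156 = 4.004 mg/L.
x_c = v t_c = 0.749 m/s × 1.684 d × 86400 s/d = 109000 m ≈ 109 km.

t_c ≈ 1.68 d; D_c ≈ 4.16 mg/L; min DO ≈ 4.00 mg/L; x_c ≈ 109 km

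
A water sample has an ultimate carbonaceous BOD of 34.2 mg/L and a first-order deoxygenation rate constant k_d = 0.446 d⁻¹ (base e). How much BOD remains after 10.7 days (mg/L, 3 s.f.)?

L_t = L₀ e^(−k_d t) = 34.2 × e^(−0.446×10.7) = 34.2 × 0.008462 = 0.2894 mg/L.

L ≈ 0.289 mg/L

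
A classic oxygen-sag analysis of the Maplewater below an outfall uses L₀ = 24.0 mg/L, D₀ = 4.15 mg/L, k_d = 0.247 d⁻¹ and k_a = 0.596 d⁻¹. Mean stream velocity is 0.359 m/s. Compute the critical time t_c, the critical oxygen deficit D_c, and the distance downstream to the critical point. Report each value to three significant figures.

t_c = [1/(k_a−k_d)] ln[(k_a/k_d)(1 − D₀(k_a−k_d)/(k_d L₀))]
= [1/(0.596−0.247)] ln[(0.596/0.247)(1 − 4.15×0.3490/(0.247×24.0))]
= (1/0.3490) ln[2.413 × 0.7557] = 2.865 × ln(1.823) = 2.865 × 0.6007 = 1.721 d.
D_c = (k_d/k_a) L₀ e^(−k_d t_c) = (0.247/0.596) × 24.0 × e^(−0.247×1.721) = 0.4144 × 24.0 × 0.6537 = 6.502 mg/L.
x_c = v t_c = 0.359 m/s × 1.721 d × 86400 s/d = 53390 m ≈ 53.4 km.

t_c ≈ 1.72 d; D_c ≈ 6.50 mg/L; x_c ≈ 53.4 km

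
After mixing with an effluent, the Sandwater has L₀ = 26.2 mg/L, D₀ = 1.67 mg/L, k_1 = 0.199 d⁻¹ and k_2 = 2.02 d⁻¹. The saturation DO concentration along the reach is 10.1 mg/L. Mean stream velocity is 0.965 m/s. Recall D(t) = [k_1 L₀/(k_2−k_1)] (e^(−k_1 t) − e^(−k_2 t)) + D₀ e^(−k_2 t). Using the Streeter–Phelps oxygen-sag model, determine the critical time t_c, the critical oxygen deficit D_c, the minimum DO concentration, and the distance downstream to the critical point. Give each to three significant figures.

t_c ≈ 0.792 d; D_c ≈ 2.20 mg/L; min DO ≈ 7.90 mg/L; x_c ≈ 66.0 km

At the critical point dD/dt = 0, so k_1 L₀ e^(−k_1 t) = k_2 D. Substituting D(t) from the Streeter–Phelps equation and solving for t gives
t_c = ln[(k_2/k_1)(1 − D₀(k_2−k_1)/(k_1 L₀))] / (k_2−k_1).
Here k_2−k_1 = 1.821 d⁻¹ and 1 − D₀(k_2−k_1)/(k_1 L₀) = 1 − 1.67×1.821/(0.199×26.2) = 0.4167, so
t_c = ln(10.15 × 0.4167) / 1.821 = 1.442 / 1.821 = 0.7920 d.
L(t_c) = L₀ e^(−k_1 t_c) = 26.2 × 0.8542 = 22.38 mg/L, and at the critical point k_2 D_c = k_1 L, so D_c = (0.199/2.02) × 22.38 = 2.205 mg/L.
Minimum DO = C_s − D_c = 10.1 − 2.205 = 7.895 mg/L.
x_c = v t_c = 0.965 m/s × 0.7920 d × 86400 s/d = 66030 m ≈ 66.0 km.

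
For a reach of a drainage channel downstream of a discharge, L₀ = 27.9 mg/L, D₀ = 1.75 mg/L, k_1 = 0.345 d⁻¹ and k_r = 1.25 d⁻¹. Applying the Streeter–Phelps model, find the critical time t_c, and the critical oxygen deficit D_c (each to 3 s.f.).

t_c ≈ 1.22 d; D_c ≈ 5.05 mg/L

At the critical point dD/dt = 0, so k_1 L₀ e^(−k_1 t) = k_r D. Substituting D(t) from the Streeter–Phelps equation and solving for t gives
t_c = ln[(k_r/k_1)(1 − D₀(k_r−k_1)/(k_1 L₀))] / (k_r−k_1).
Here k_r−k_1 = 0.9050 d⁻¹ and 1 − D₀(k_r−k_1)/(k_1 L₀) = 1 − 1.75×0.9050/(0.345×27.9) = 0.8355, so
t_c = ln(3.623 × 0.8355) / 0.9050 = 1.108 / 0.9050 = 1.224 d.
L(t_c) = L₀ e^(−k_1 t_c) = 27.9 × 0.6556 = 18.29 mg/L, and at the critical point k_r D_c = k_1 L, so D_c = (0.345/1.25) × 18.29 = 5.048 mg/L.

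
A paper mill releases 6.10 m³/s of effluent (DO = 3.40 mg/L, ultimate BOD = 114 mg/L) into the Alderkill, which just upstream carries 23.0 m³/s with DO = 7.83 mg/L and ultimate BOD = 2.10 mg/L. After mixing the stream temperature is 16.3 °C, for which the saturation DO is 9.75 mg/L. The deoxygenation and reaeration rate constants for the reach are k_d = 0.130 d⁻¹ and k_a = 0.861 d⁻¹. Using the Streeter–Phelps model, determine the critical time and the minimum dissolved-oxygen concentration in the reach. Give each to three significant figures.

Mixed DO = (23.0×7.83 + 6.10×3.40)/(23.0+6.10) = 200.8/29.10 = 6.901 mg/L.
Mixed L₀ = (23.0×2.10 + 6.10×114)/(29.10) = 743.7/29.10 = 25.56 mg/L.
Initial deficit D₀ = C_s − DO₀ = 9.75 − 6.901 = 2.849 mg/L.
t_c = (1/0.7310) ln[(0.861/0.130)(1 − 2.849×0.7310/(0.130×25.56))] = 1.368 × ln(2.472) = 1.238 d.
D_c = (0.130/0.861) × 25.56 × e^(−0.130×1.238) = 0.1510 × 25.56 × 0.8513 = 3.285 mg/L.
Minimum DO = 9.75 − 3.285 = 6.465 mg/L.

t_c ≈ 1.24 d; minimum DO ≈ 6.46 mg/L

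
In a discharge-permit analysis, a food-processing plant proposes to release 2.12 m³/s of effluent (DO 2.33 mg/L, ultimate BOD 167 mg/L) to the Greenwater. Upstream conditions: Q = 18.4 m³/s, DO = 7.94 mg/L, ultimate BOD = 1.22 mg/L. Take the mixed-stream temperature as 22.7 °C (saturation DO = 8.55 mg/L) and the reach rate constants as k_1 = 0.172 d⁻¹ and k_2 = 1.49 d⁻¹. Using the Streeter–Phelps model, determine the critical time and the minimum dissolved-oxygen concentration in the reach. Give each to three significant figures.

Mixed DO = (18.4×7.94 + 2.12×2.33)/(18.4+2.12) = 151.0/20.52 = 7.360 mg/L.
Mixed L₀ = (18.4×1.22 + 2.12×167)/(20.52) = 376.5/20.52 = 18.35 mg/L.
Initial deficit D₀ = C_s − DO₀ = 8.55 − 7.360 = 1.190 mg/L.
t_c = (1/1.318) ln[(1.49/0.172)(1 − 1.190×1.318/(0.172×18.35))] = 0.7587 × ln(4.359) = 1.117 d.
D_c = (0.172/1.49) × 18.35 × e^(−0.172×1.117) = 0.1154 × 18.35 × 0.8252 = 1.748 mg/L.
Minimum DO = 8.55 − 1.748 = 6.802 mg/L.

t_c ≈ 1.12 d; minimum DO ≈ 6.80 mg/L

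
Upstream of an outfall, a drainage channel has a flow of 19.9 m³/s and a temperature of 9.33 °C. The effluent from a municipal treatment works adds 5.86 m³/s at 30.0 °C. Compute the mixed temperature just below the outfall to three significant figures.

14.0 °C

Flow-weighted mixing: C = (Q_r C_r + Q_w C_w)/(Q_r + Q_w)
= (19.9×9.33 + 5.86×30.0)/(19.9 + 5.86) = 361.5/25.76 = 14.03 °C.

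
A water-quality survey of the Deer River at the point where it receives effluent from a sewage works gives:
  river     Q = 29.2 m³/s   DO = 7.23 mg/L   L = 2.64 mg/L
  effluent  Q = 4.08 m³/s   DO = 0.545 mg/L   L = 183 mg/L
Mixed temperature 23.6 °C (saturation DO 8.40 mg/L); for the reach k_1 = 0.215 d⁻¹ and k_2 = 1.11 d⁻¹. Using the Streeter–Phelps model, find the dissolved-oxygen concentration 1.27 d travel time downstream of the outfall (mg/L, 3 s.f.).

DO ≈ 4.84 mg/L

Mixed DO = (29.2×7.23 + 4.08×0.545)/(29.2+4.08) = 213.3/33.28 = 6.410 mg/L.
Mixed L₀ = (29.2×2.64 + 4.08×183)/(33.28) = 823.7/33.28 = 24.75 mg/L.
Initial deficit D₀ = C_s − DO₀ = 8.40 − 6.410 = 1.990 mg/L.
D(1.27) = [0.215×24.75/(1.11−0.215)](e^(−0.215×1.27) − e^(−1.11×1.27)) + 1.990 e^(−1.11×1.27)
= 5.946 × (0.7611 − 0.2442) + 1.990 × 0.2442 = 3.559 mg/L.
DO = 8.40 − 3.559 = 4.841 mg/L.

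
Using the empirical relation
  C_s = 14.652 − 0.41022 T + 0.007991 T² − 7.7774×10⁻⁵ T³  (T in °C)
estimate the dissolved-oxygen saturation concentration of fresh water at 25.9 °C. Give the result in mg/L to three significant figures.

C_s = 14.652 − 0.41022×25.9 + 0.007991×25.9² − 7.7774×10⁻⁵×25.9³ = 8.037 mg/L.

C_s ≈ 8.04 mg/L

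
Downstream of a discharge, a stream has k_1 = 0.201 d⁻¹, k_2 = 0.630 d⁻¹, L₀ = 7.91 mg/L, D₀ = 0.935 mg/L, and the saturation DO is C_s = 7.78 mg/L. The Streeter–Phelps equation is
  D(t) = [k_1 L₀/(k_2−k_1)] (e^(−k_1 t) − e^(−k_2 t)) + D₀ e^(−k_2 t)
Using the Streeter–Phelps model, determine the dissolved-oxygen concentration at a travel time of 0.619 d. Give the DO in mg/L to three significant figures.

DO ≈ 6.38 mg/L

k_1 L₀/(k_2−k_1) = 0.201×7.91/(0.630−0.201) = 1.590/0.4290 = 3.706 mg/L.
e^(−k_1 t) = e^(−0.201×0.6190) = 0.8830; e^(−k_2 t) = e^(−0.630×0.6190) = 0.6771.
D = 3.706 × (0.8830 − 0.6771) + 0.935 × 0.6771 = 0.7632 + 0.6331 = 1.396 mg/L.
DO = C_s − D = 7.78 − 1.396 = 6.384 mg/L.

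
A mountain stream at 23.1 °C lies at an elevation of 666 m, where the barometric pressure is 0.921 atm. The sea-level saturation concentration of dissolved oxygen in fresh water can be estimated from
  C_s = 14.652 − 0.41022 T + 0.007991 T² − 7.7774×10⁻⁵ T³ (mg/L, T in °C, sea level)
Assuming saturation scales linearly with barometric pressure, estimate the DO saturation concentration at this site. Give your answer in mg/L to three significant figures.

C_s ≈ 7.81 mg/L

At sea level: C_s = 14.652 − 0.41022×23.1 + 0.007991×23.1² − 7.7774×10⁻⁵×23.1³ = 8.481 mg/L.
Pressure correction: C_s' = 8.481 × 0.921 = 7.811 mg/L.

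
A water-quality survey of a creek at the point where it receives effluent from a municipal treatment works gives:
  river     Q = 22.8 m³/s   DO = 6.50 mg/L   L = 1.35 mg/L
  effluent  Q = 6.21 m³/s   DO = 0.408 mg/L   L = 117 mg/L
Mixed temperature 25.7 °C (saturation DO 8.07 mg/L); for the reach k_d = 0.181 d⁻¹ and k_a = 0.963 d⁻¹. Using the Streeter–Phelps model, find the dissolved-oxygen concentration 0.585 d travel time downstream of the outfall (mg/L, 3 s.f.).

DO ≈ 4.44 mg/L

Mixed DO = (22.8×6.50 + 6.21×0.408)/(22.8+6.21) = 150.7/29.01 = 5.196 mg/L.
Mixed L₀ = (22.8×1.35 + 6.21×117)/(29.01) = 757.4/29.01 = 26.11 mg/L.
Initial deficit D₀ = C_s − DO₀ = 8.07 − 5.196 = 2.874 mg/L.
D(0.585) = [0.181×26.11/(0.963−0.181)](e^(−0.181×0.585) − e^(−0.963×0.585)) + 2.874 e^(−0.963×0.585)
= 6.043 × (0.8995 − 0.5693) + 2.874 × 0.5693 = 3.632 mg/L.
DO = 8.07 − 3.632 = 4.438 mg/L.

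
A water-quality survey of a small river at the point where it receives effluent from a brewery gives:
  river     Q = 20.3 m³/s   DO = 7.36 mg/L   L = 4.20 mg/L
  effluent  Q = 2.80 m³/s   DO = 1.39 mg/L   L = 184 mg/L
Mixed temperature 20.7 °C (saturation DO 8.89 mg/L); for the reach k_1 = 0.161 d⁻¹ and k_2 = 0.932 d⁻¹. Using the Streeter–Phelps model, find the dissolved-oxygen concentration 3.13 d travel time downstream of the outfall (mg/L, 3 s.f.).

Mixed DO = (20.3×7.36 + 2.80×1.39)/(20.3+2.80) = 153.3/23.10 = 6.636 mg/L.
Mixed L₀ = (20.3×4.20 + 2.80×184)/(23.10) = 600.5/23.10 = 25.99 mg/L.
Initial deficit D₀ = C_s − DO₀ = 8.89 − 6.636 = 2.254 mg/L.
D(3.13) = [0.161×25.99/(0.932−0.161)](e^(−0.161×3.13) − e^(−0.932×3.13)) + 2.254 e^(−0.932×3.13)
= 5.428 × (0.6042 − 0.05409) + 2.254 × 0.05409 = 3.108 mg/L.
DO = 8.89 − 3.108 = 5.782 mg/L.

DO ≈ 5.78 mg/L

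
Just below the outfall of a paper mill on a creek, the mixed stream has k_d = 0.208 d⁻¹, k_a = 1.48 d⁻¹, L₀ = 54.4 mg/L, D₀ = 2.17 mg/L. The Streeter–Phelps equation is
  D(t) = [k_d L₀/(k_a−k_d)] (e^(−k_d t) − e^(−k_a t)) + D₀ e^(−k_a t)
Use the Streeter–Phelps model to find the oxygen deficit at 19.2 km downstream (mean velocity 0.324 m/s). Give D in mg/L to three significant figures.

Travel time t = x/v = 19.2 km / (0.324 m/s) = 19200 m / 0.324 m/s = 59260 s = 0.6859 d.
k_d L₀/(k_a−k_d) = 0.208×54.4/(1.48−0.208) = 11.32/1.272 = 8.896 mg/L.
e^(−k_d t) = e^(−0.208×0.6859) = 0.8670; e^(−k_a t) = e^(−1.48×0.6859) = 0.3624.
D = 8.896 × (0.8670 − 0.3624) + 2.17 × 0.3624 = 4.489 + 0.7863 = 5.276 mg/L.

D ≈ 5.28 mg/L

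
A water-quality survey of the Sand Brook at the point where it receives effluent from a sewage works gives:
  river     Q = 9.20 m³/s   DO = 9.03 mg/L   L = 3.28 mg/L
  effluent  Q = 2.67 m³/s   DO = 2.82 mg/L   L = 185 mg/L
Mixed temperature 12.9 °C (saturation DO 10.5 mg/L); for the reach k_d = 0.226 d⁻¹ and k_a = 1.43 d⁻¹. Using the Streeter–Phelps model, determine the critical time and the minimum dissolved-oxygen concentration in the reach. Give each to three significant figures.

Mixed DO = (9.20×9.03 + 2.67×2.82)/(9.20+2.67) = 90.61/11.87 = 7.633 mg/L.
Mixed L₀ = (9.20×3.28 + 2.67×185)/(11.87) = 524.1/11.87 = 44.16 mg/L.
Initial deficit D₀ = C_s − DO₀ = 10.5 − 7.633 = 2.867 mg/L.
t_c = (1/1.204) ln[(1.43/0.226)(1 − 2.867×1.204/(0.226×44.16))] = 0.8306 × ln(4.139) = 1.180 d.
D_c = (0.226/1.43) × 44.16 × e^(−0.226×1.180) = 0.1580 × 44.16 × 0.7660 = 5.345 mg/L.
Minimum DO = 10.5 − 5.345 = 5.155 mg/L.

t_c ≈ 1.18 d; minimum DO ≈ 5.15 mg/L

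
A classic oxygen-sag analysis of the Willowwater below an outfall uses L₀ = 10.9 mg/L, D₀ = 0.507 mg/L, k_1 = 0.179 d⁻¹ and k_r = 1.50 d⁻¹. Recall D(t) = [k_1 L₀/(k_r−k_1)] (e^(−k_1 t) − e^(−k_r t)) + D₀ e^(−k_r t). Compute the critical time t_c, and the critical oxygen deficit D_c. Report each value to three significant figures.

t_c ≈ 1.29 d; D_c ≈ 1.03 mg/L

At the critical point dD/dt = 0, so k_1 L₀ e^(−k_1 t) = k_r D. Substituting D(t) from the Streeter–Phelps equation and solving for t gives
t_c = ln[(k_r/k_1)(1 − D₀(k_r−k_1)/(k_1 L₀))] / (k_r−k_1).
Here k_r−k_1 = 1.321 d⁻¹ and 1 − D₀(k_r−k_1)/(k_1 L₀) = 1 − 0.507×1.321/(0.179×10.9) = 0.6567, so
t_c = ln(8.380 × 0.6567) / 1.321 = 1.705 / 1.321 = 1.291 d.
D_c = (k_1/k_r) L₀ e^(−k_1 t_c) = (0.179/1.50) × 10.9 × e^(−0.179×1.291) = 0.1193 × 10.9 × 0.7937 = 1.032 mg/L.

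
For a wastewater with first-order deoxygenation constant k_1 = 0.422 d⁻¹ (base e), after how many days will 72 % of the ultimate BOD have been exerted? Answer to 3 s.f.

y/L₀ = 1 − e^(−k_1 t) = 0.72 ⇒ e^(−k_1 t) = 0.280
t = −ln(0.280) / 0.422 = 1.273 / 0.422 = 3.017 d.

t ≈ 3.02 d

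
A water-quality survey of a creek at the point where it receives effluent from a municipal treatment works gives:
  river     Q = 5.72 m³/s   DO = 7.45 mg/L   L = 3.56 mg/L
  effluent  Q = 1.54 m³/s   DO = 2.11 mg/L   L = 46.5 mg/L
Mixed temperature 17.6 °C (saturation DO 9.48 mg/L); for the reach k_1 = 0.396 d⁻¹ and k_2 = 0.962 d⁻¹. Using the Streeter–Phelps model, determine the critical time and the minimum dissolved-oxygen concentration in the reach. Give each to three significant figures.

t_c ≈ 0.788 d; minimum DO ≈ 5.66 mg/L

Mixed DO = (5.72×7.45 + 1.54×2.11)/(5.72+1.54) = 45.86/7.260 = 6.317 mg/L.
Mixed L₀ = (5.72×3.56 + 1.54×46.5)/(7.260) = 91.97/7.260 = 12.67 mg/L.
Initial deficit D₀ = C_s − DO₀ = 9.48 − 6.317 = 3.163 mg/L.
t_c = (1/0.5660) ln[(0.962/0.396)(1 − 3.163×0.5660/(0.396×12.67))] = 1.767 × ln(1.562) = 0.7884 d.
D_c = (0.396/0.962) × 12.67 × e^(−0.396×0.7884) = 0.4116 × 12.67 × 0.7318 = 3.816 mg/L.
Minimum DO = 9.48 − 3.816 = 5.664 mg/L.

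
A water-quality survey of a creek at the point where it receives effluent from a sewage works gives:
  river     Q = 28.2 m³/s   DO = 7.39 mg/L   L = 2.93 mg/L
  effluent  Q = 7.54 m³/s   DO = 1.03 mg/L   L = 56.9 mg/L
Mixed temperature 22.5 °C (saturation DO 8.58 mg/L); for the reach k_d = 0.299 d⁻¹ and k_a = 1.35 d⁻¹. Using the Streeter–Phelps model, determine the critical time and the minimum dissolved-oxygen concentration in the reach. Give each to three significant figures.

Mixed DO = (28.2×7.39 + 7.54×1.03)/(28.2+7.54) = 216.2/35.74 = 6.048 mg/L.
Mixed L₀ = (28.2×2.93 + 7.54×56.9)/(35.74) = 511.7/35.74 = 14.32 mg/L.
Initial deficit D₀ = C_s − DO₀ = 8.58 − 6.048 = 2.532 mg/L.
t_c = (1/1.051) ln[(1.35/0.299)(1 − 2.532×1.051/(0.299×14.32))] = 0.9515 × ln(1.708) = 0.5095 d.
D_c = (0.299/1.35) × 14.32 × e^(−0.299×0.5095) = 0.2215 × 14.32 × 0.8587 = 2.723 mg/L.
Minimum DO = 8.58 − 2.723 = 5.857 mg/L.

t_c ≈ 0.510 d; minimum DO ≈ 5.86 mg/L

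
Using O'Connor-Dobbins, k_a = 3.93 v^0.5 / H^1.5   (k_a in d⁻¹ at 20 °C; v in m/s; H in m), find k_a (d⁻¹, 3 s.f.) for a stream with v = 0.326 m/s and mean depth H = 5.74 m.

k_a = 3.93 × 0.326^0.5 / 5.74^1.5 = 3.93 × 0.5710 / 13.75 = 0.1632 d⁻¹.

k_a ≈ 0.163 d⁻¹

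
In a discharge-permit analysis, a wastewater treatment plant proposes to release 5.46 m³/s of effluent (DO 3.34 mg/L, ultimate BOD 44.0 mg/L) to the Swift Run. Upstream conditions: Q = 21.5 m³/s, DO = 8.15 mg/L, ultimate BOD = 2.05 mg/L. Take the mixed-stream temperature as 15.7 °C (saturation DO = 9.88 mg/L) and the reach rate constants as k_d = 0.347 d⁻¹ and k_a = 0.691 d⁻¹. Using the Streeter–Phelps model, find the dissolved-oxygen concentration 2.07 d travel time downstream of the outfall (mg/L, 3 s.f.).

DO ≈ 6.59 mg/L

Mixed DO = (21.5×8.15 + 5.46×3.34)/(21.5+5.46) = 193.5/26.96 = 7.176 mg/L.
Mixed L₀ = (21.5×2.05 + 5.46×44.0)/(26.96) = 284.3/26.96 = 10.55 mg/L.
Initial deficit D₀ = C_s − DO₀ = 9.88 − 7.176 = 2.704 mg/L.
D(2.07) = [0.347×10.55/(0.691−0.347)](e^(−0.347×2.07) − e^(−0.691×2.07)) + 2.704 e^(−0.691×2.07)
= 10.64 × (0.4876 − 0.2392) + 2.704 × 0.2392 = 3.289 mg/L.
DO = 9.88 − 3.289 = 6.591 mg/L.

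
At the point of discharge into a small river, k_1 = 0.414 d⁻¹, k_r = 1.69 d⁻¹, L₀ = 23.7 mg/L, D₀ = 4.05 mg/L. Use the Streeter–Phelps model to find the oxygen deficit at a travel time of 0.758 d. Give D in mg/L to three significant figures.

k_1 L₀/(k_r−k_1) = 0.414×23.7/(1.69−0.414) = 9.812/1.276 = 7.689 mg/L.
e^(−k_1 t) = e^(−0.414×0.7580) = 0.7307; e^(−k_r t) = e^(−1.69×0.7580) = 0.2778.
D = 7.689 × (0.7307 − 0.2778) + 4.05 × 0.2778 = 3.483 + 1.125 = 4.607 mg/L.

D ≈ 4.61 mg/L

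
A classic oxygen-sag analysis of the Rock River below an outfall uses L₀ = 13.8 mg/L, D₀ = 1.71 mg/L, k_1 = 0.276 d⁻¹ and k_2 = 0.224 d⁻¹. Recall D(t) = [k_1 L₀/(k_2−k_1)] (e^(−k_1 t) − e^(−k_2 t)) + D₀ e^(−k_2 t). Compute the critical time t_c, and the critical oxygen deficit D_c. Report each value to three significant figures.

With k_2/k_1 = 0.8116 and 1 − D₀(k_2−k_1)/(k_1 L₀) = 1.023,
t_c = ln(0.8116 × 1.023) / (0.224 − 0.276) = ln(0.8305) / -0.05200 = -0.1857/-0.05200 = 3.571 d.
L(t_c) = L₀ e^(−k_1 t_c) = 13.8 × 0.3732 = 5.151 mg/L, and at the critical point k_2 D_c = k_1 L, so D_c = (0.276/0.224) × 5.151 = 6.347 mg/L.

t_c ≈ 3.57 d; D_c ≈ 6.35 mg/L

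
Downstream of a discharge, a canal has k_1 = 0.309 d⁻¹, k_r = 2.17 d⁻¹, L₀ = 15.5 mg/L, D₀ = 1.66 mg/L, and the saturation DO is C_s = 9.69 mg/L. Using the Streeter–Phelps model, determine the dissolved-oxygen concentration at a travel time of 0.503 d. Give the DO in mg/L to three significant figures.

DO ≈ 7.79 mg/L

k_1 L₀/(k_r−k_1) = 0.309×15.5/(2.17−0.309) = 4.790/1.861 = 2.574 mg/L.
e^(−k_1 t) = e^(−0.309×0.5030) = 0.8560; e^(−k_r t) = e^(−2.17×0.5030) = 0.3357.
D = 2.574 × (0.8560 − 0.3357) + 1.66 × 0.3357 = 1.339 + 0.5573 = 1.896 mg/L.
DO = C_s − D = 9.69 − 1.896 = 7.794 mg/L.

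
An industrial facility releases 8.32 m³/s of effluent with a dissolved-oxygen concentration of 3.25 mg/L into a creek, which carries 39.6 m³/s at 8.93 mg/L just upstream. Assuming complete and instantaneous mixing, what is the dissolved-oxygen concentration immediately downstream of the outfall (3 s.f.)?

Flow-weighted mixing: C = (Q_r C_r + Q_w C_w)/(Q_r + Q_w)
= (39.6×8.93 + 8.32×3.25)/(39.6 + 8.32) = 380.7/47.92 = 7.944 mg/L.

7.94 mg/L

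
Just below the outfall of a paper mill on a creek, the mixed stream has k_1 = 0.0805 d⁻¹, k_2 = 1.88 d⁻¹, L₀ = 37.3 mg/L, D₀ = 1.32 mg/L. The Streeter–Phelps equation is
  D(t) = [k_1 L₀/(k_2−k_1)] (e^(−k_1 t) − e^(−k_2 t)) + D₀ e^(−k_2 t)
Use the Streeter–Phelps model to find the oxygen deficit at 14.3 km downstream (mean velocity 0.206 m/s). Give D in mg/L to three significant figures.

Travel time t = x/v = 14.3 km / (0.206 m/s) = 14300 m / 0.206 m/s = 69420 s = 0.8034 d.
k_1 L₀/(k_2−k_1) = 0.0805×37.3/(1.88−0.0805) = 3.003/1.799 = 1.669 mg/L.
e^(−k_1 t) = e^(−0.0805×0.8034) = 0.9374; e^(−k_2 t) = e^(−1.88×0.8034) = 0.2208.
D = 1.669 × (0.9374 − 0.2208) + 1.32 × 0.2208 = 1.196 + 0.2915 = 1.487 mg/L.

D ≈ 1.49 mg/L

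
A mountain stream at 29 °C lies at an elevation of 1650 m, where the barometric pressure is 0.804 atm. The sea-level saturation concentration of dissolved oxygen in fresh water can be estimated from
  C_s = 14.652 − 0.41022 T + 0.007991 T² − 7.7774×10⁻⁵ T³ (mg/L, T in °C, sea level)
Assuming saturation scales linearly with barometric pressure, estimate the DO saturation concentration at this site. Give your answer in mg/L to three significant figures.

C_s ≈ 6.09 mg/L

At sea level: C_s = 14.652 − 0.41022×29 + 0.007991×29² − 7.7774×10⁻⁵×29³ = 7.579 mg/L.
Pressure correction: C_s' = 7.579 × 0.804 = 6.094 mg/L.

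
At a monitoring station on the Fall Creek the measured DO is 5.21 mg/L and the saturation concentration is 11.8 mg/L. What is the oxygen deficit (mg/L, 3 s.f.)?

D = C_s − C = 11.8 − 5.21 = 6.59 mg/L.

D ≈ 6.59 mg/L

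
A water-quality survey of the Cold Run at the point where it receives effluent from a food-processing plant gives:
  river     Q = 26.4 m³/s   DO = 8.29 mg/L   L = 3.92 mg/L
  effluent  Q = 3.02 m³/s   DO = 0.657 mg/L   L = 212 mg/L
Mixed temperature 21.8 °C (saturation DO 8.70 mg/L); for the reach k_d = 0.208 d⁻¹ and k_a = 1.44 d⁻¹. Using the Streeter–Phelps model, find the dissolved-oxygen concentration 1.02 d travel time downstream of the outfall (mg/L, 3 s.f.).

Mixed DO = (26.4×8.29 + 3.02×0.657)/(26.4+3.02) = 220.8/29.42 = 7.506 mg/L.
Mixed L₀ = (26.4×3.92 + 3.02×212)/(29.42) = 743.7/29.42 = 25.28 mg/L.
Initial deficit D₀ = C_s − DO₀ = 8.70 − 7.506 = 1.194 mg/L.
D(1.02) = [0.208×25.28/(1.44−0.208)](e^(−0.208×1.02) − e^(−1.44×1.02)) + 1.194 e^(−1.44×1.02)
= 4.268 × (0.8088 − 0.2302) + 1.194 × 0.2302 = 2.744 mg/L.
DO = 8.70 − 2.744 = 5.956 mg/L.

DO ≈ 5.96 mg/L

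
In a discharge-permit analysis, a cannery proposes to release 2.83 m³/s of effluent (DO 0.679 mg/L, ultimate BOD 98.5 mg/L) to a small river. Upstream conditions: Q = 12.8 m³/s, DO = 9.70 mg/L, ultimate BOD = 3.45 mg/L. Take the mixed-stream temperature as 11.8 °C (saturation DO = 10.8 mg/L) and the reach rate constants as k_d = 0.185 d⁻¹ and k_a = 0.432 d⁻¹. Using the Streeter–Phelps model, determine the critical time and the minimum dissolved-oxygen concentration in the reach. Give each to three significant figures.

Mixed DO = (12.8×9.70 + 2.83×0.679)/(12.8+2.83) = 126.1/15.63 = 8.067 mg/L.
Mixed L₀ = (12.8×3.45 + 2.83×98.5)/(15.63) = 322.9/15.63 = 20.66 mg/L.
Initial deficit D₀ = C_s − DO₀ = 10.8 − 8.067 = 2.733 mg/L.
t_c = (1/0.2470) ln[(0.432/0.185)(1 − 2.733×0.2470/(0.185×20.66))] = 4.049 × ln(1.923) = 2.647 d.
D_c = (0.185/0.432) × 20.66 × e^(−0.185×2.647) = 0.4282 × 20.66 × 0.6129 = 5.422 mg/L.
Minimum DO = 10.8 − 5.422 = 5.378 mg/L.

t_c ≈ 2.65 d; minimum DO ≈ 5.38 mg/L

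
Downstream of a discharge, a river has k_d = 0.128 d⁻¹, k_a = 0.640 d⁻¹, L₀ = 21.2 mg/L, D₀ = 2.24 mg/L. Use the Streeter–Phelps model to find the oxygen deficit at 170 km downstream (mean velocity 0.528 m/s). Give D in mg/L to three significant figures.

D ≈ 3.01 mg/L

Travel time t = x/v = 170 km / (0.528 m/s) = 170000 m / 0.528 m/s = 322000 s = 3.727 d.
k_d L₀/(k_a−k_d) = 0.128×21.2/(0.640−0.128) = 2.714/0.5120 = 5.300 mg/L.
e^(−k_d t) = e^(−0.128×3.727) = 0.6206; e^(−k_a t) = e^(−0.640×3.727) = 0.09209.
D = 5.300 × (0.6206 − 0.09209) + 2.24 × 0.09209 = 2.801 + 0.2063 = 3.008 mg/L.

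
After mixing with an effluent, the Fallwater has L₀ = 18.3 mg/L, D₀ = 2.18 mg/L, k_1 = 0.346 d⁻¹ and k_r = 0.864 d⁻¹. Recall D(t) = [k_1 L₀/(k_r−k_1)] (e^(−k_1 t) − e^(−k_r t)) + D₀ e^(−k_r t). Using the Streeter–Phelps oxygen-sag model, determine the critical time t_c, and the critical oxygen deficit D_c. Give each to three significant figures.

t_c ≈ 1.39 d; D_c ≈ 4.53 mg/L

With k_r/k_1 = 2.497 and 1 − D₀(k_r−k_1)/(k_1 L₀) = 0.8217,
t_c = ln(2.497 × 0.8217) / (0.864 − 0.346) = ln(2.052) / 0.5180 = 0.7187/0.5180 = 1.387 d.
L(t_c) = L₀ e^(−k_1 t_c) = 18.3 × 0.6187 = 11.32 mg/L, and at the critical point k_r D_c = k_1 L, so D_c = (0.346/0.864) × 11.32 = 4.534 mg/L.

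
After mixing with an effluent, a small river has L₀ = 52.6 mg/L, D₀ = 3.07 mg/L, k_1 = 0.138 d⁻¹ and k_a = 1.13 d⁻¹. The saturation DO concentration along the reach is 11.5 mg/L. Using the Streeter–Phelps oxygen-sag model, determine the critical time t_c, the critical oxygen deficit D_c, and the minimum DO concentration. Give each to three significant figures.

t_c ≈ 1.57 d; D_c ≈ 5.17 mg/L; min DO ≈ 6.33 mg/L

t_c = [1/(k_a−k_1)] ln[(k_a/k_1)(1 − D₀(k_a−k_1)/(k_1 L₀))]
= [1/(1.13−0.138)] ln[(1.13/0.138)(1 − 3.07×0.9920/(0.138×52.6))]
= (1/0.9920) ln[8.188 × 0.5804] = 1.008 × ln(4.753) = 1.008 × 1.559 = 1.571 d.
L(t_c) = L₀ e^(−k_1 t_c) = 52.6 × 0.8051 = 42.35 mg/L, and at the critical point k_a D_c = k_1 L, so D_c = (0.138/1.13) × 42.35 = 5.171 mg/L.
Minimum DO = C_s − D_c = 11.5 − 5.171 = 6.329 mg/L.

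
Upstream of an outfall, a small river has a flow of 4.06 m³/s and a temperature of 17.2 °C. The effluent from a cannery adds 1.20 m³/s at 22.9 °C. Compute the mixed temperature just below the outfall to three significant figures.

18.5 °C

Flow-weighted mixing: C = (Q_r C_r + Q_w C_w)/(Q_r + Q_w)
= (4.06×17.2 + 1.20×22.9)/(4.06 + 1.20) = 97.31/5.260 = 18.50 °C.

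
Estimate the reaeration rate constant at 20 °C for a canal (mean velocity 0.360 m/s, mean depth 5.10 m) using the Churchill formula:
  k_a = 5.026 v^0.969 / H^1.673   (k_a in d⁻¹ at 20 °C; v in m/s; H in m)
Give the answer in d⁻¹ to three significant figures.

k_a ≈ 0.122 d⁻¹

k_a = 5.026 × 0.360^0.969 / 5.10^1.673 = 5.026 × 0.3716 / 15.27 = 0.1223 d⁻¹.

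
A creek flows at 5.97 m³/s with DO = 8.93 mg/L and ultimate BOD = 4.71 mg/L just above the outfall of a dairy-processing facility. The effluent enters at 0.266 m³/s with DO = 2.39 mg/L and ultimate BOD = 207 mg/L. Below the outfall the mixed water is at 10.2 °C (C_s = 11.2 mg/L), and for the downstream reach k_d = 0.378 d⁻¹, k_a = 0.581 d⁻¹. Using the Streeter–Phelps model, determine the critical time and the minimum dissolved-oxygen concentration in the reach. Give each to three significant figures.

Mixed DO = (5.97×8.93 + 0.266×2.39)/(5.97+0.266) = 53.95/6.236 = 8.651 mg/L.
Mixed L₀ = (5.97×4.71 + 0.266×207)/(6.236) = 83.18/6.236 = 13.34 mg/L.
Initial deficit D₀ = C_s − DO₀ = 11.2 − 8.651 = 2.549 mg/L.
t_c = (1/0.2030) ln[(0.581/0.378)(1 − 2.549×0.2030/(0.378×13.34))] = 4.926 × ln(1.379) = 1.584 d.
D_c = (0.378/0.581) × 13.34 × e^(−0.378×1.584) = 0.6506 × 13.34 × 0.5495 = 4.768 mg/L.
Minimum DO = 11.2 − 4.768 = 6.432 mg/L.

t_c ≈ 1.58 d; minimum DO ≈ 6.43 mg/L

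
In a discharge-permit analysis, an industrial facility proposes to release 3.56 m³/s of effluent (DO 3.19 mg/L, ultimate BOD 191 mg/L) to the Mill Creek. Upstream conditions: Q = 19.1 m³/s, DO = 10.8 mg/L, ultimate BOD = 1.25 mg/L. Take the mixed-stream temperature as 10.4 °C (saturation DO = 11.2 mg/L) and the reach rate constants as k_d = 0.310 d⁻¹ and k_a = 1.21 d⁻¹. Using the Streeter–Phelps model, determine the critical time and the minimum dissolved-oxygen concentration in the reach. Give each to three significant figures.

Mixed DO = (19.1×10.8 + 3.56×3.19)/(19.1+3.56) = 217.6/22.66 = 9.604 mg/L.
Mixed L₀ = (19.1×1.25 + 3.56×191)/(22.66) = 703.8/22.66 = 31.06 mg/L.
Initial deficit D₀ = C_s − DO₀ = 11.2 − 9.604 = 1.596 mg/L.
t_c = (1/0.9000) ln[(1.21/0.310)(1 − 1.596×0.9000/(0.310×31.06))] = 1.111 × ln(3.321) = 1.334 d.
D_c = (0.310/1.21) × 31.06 × e^(−0.310×1.334) = 0.2562 × 31.06 × 0.6614 = 5.263 mg/L.
Minimum DO = 11.2 − 5.263 = 5.937 mg/L.

t_c ≈ 1.33 d; minimum DO ≈ 5.94 mg/L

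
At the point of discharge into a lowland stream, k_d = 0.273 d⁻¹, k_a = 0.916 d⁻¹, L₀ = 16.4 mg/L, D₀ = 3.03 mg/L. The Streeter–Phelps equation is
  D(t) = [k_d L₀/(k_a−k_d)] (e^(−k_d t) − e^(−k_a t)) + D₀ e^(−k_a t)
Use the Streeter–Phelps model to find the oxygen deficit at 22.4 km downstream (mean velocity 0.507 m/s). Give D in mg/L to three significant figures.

D ≈ 3.59 mg/L

Travel time t = x/v = 22.4 km / (0.507 m/s) = 22400 m / 0.507 m/s = 44180 s = 0.5114 d.
k_d L₀/(k_a−k_d) = 0.273×16.4/(0.916−0.273) = 4.477/0.6430 = 6.963 mg/L.
e^(−k_d t) = e^(−0.273×0.5114) = 0.8697; e^(−k_a t) = e^(−0.916×0.5114) = 0.6260.
D = 6.963 × (0.8697 − 0.6260) + 3.03 × 0.6260 = 1.697 + 1.897 = 3.594 mg/L.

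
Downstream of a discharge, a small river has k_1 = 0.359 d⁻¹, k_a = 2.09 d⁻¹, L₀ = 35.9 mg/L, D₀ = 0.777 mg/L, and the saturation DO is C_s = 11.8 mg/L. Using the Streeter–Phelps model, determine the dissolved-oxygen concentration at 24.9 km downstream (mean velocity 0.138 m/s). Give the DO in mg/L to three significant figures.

Travel time t = x/v = 24.9 km / (0.138 m/s) = 24900 m / 0.138 m/s = 180400 s = 2.088 d.
k_1 L₀/(k_a−k_1) = 0.359×35.9/(2.09−0.359) = 12.89/1.731 = 7.445 mg/L.
e^(−k_1 t) = e^(−0.359×2.088) = 0.4725; e^(−k_a t) = e^(−2.09×2.088) = 0.01272.
D = 7.445 × (0.4725 − 0.01272) + 0.777 × 0.01272 = 3.423 + 0.009882 = 3.433 mg/L.
DO = C_s − D = 11.8 − 3.433 = 8.367 mg/L.

DO ≈ 8.37 mg/L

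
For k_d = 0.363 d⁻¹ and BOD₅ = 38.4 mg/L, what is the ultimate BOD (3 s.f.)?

L₀ ≈ 45.9 mg/L

BOD₅ = L₀(1 − e^(−5k_d)) ⇒ L₀ = BOD₅ / (1 − e^(−5×0.363))
= 38.4 / (1 − 0.1628) = 38.4 / 0.8372 = 45.87 mg/L.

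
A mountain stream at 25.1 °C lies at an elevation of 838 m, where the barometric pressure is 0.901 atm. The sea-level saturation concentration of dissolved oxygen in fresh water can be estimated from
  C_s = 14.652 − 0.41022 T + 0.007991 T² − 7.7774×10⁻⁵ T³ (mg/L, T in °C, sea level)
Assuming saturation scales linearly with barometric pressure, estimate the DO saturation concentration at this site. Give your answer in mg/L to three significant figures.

At sea level: C_s = 14.652 − 0.41022×25.1 + 0.007991×25.1² − 7.7774×10⁻⁵×25.1³ = 8.160 mg/L.
Pressure correction: C_s' = 8.160 × 0.901 = 7.352 mg/L.

C_s ≈ 7.35 mg/L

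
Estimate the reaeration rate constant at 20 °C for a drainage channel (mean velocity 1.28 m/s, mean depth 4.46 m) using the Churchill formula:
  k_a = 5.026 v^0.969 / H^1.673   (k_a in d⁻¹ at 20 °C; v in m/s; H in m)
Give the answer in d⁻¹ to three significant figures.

k_a ≈ 0.523 d⁻¹

k_a = 5.026 × 1.28^0.969 / 4.46^1.673 = 5.026 × 1.270 / 12.20 = 0.5233 d⁻¹.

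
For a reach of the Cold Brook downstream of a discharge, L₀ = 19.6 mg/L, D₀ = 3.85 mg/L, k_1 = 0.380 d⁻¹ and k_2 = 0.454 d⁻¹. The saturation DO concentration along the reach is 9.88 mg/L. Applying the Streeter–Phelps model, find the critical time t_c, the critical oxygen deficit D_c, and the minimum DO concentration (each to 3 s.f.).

t_c ≈ 1.88 d; D_c ≈ 8.04 mg/L; min DO ≈ 1.84 mg/L

t_c = [1/(k_2−k_1)] ln[(k_2/k_1)(1 − D₀(k_2−k_1)/(k_1 L₀))]
= [1/(0.454−0.380)] ln[(0.454/0.380)(1 − 3.85×0.07400/(0.380×19.6))]
= (1/0.07400) ln[1.195 × 0.9617] = 13.51 × ln(1.149) = 13.51 × 0.1389 = 1.877 d.
D_c = (k_1/k_2) L₀ e^(−k_1 t_c) = (0.380/0.454) × 19.6 × e^(−0.380×1.877) = 0.8370 × 19.6 × 0.4900 = 8.038 mg/L.
Minimum DO = C_s − D_c = 9.88 − 8.038 = 1.842 mg/L.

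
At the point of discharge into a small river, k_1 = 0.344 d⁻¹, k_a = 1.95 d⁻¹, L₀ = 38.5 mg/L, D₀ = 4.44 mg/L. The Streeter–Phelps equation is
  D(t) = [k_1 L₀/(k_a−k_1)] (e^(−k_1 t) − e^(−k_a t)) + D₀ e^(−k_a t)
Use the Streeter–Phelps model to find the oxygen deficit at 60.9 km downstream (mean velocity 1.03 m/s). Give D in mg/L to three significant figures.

D ≈ 5.51 mg/L

Travel time t = x/v = 60.9 km / (1.03 m/s) = 60900 m / 1.03 m/s = 59130 s = 0.6843 d.
k_1 L₀/(k_a−k_1) = 0.344×38.5/(1.95−0.344) = 13.24/1.606 = 8.247 mg/L.
e^(−k_1 t) = e^(−0.344×0.6843) = 0.7902; e^(−k_a t) = e^(−1.95×0.6843) = 0.2633.
D = 8.247 × (0.7902 − 0.2633) + 4.44 × 0.2633 = 4.345 + 1.169 = 5.515 mg/L.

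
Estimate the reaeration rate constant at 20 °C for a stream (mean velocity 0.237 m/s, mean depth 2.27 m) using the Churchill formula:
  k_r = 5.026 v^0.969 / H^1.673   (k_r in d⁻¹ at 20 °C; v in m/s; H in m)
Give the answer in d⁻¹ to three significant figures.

k_r = 5.026 × 0.237^0.969 / 2.27^1.673 = 5.026 × 0.2478 / 3.941 = 0.3160 d⁻¹.

k_r ≈ 0.316 d⁻¹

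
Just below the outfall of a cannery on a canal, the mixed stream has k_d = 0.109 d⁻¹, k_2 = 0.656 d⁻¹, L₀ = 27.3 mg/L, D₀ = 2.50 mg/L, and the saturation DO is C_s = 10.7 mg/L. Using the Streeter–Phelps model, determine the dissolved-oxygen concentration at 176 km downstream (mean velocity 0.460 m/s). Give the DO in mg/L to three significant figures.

Travel time t = x/v = 176 km / (0.460 m/s) = 176000 m / 0.460 m/s = 382600 s = 4.428 d.
k_d L₀/(k_2−k_d) = 0.109×27.3/(0.656−0.109) = 2.976/0.5470 = 5.440 mg/L.
e^(−k_d t) = e^(−0.109×4.428) = 0.6171; e^(−k_2 t) = e^(−0.656×4.428) = 0.05475.
D = 5.440 × (0.6171 − 0.05475) + 2.50 × 0.05475 = 3.059 + 0.1369 = 3.196 mg/L.
DO = C_s − D = 10.7 − 3.196 = 7.504 mg/L.

DO ≈ 7.50 mg/L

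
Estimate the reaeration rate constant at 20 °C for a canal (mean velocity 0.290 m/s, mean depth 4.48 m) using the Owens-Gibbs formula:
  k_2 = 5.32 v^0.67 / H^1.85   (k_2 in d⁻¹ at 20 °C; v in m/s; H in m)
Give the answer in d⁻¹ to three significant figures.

k_2 = 5.32 × 0.290^0.67 / 4.48^1.85 = 5.32 × 0.4363 / 16.03 = 0.1448 d⁻¹.

k_2 ≈ 0.145 d⁻¹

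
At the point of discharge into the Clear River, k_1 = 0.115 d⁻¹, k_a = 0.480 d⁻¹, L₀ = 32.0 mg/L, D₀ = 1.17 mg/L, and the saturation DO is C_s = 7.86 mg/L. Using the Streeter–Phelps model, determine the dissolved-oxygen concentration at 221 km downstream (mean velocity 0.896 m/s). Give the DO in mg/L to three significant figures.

Travel time t = x/v = 221 km / (0.896 m/s) = 221000 m / 0.896 m/s = 246700 s = 2.855 d.
k_1 L₀/(k_a−k_1) = 0.115×32.0/(0.480−0.115) = 3.680/0.3650 = 10.08 mg/L.
e^(−k_1 t) = e^(−0.115×2.855) = 0.7201; e^(−k_a t) = e^(−0.480×2.855) = 0.2540.
D = 10.08 × (0.7201 − 0.2540) + 1.17 × 0.2540 = 4.699 + 0.2972 = 4.997 mg/L.
DO = C_s − D = 7.86 − 4.997 = 2.863 mg/L.

DO ≈ 2.86 mg/L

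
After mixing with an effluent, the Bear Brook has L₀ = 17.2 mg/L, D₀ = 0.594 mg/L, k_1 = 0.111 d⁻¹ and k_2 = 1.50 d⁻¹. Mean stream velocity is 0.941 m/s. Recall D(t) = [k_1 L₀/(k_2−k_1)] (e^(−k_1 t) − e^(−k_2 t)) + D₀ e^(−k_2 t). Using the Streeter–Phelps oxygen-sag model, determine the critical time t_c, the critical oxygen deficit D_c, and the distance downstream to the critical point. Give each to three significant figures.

t_c ≈ 1.47 d; D_c ≈ 1.08 mg/L; x_c ≈ 119 km

At the critical point dD/dt = 0, so k_1 L₀ e^(−k_1 t) = k_2 D. Substituting D(t) from the Streeter–Phelps equation and solving for t gives
t_c = ln[(k_2/k_1)(1 − D₀(k_2−k_1)/(k_1 L₀))] / (k_2−k_1).
Here k_2−k_1 = 1.389 d⁻¹ and 1 − D₀(k_2−k_1)/(k_1 L₀) = 1 − 0.594×1.389/(0.111×17.2) = 0.5678, so
t_c = ln(13.51 × 0.5678) / 1.389 = 2.038 / 1.389 = 1.467 d.
D_c = (k_1/k_2) L₀ e^(−k_1 t_c) = (0.111/1.50) × 17.2 × e^(−0.111×1.467) = 0.07400 × 17.2 × 0.8497 = 1.082 mg/L.
x_c = v t_c = 0.941 m/s × 1.467 d × 86400 s/d = 119300 m ≈ 119 km.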